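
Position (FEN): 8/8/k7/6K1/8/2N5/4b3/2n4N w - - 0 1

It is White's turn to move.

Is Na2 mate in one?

no

After Na2: black king on a6; in check: no.
Black is not in check, so this cannot be checkmate.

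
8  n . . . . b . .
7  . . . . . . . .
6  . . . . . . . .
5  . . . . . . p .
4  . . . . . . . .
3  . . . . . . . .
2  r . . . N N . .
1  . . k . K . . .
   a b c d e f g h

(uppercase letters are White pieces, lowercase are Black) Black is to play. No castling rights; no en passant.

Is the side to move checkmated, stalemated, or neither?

neither

Black to move; black king on c1.
In check: yes, from the white knight on e2.
Legal moves for Black: Kc2, Kb2, Kb1, Rxe2+.
Black is in check but has 4 legal moves → neither.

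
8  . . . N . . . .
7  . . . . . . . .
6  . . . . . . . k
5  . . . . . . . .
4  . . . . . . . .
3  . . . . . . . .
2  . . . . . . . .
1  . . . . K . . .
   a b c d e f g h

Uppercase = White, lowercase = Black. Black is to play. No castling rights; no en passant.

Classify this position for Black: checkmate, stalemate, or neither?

Black to move; black king on h6.
In check: no.
Legal moves for Black: Kh7, Kg7, Kg6, Kh5, Kg5.
Black has 5 legal moves and is not in check → neither.

neither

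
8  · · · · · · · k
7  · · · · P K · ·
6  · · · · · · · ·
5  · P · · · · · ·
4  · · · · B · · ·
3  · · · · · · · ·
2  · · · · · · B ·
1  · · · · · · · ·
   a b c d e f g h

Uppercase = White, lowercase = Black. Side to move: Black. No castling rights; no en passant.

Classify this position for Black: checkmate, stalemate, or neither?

stalemate

Black to move; black king on h8.
In check: no.
King squares — g7: attacked by Kf7; h7: attacked by Be4; g8: attacked by Kf7.
Legal moves for Black: none.
Not in check and no legal moves → stalemate.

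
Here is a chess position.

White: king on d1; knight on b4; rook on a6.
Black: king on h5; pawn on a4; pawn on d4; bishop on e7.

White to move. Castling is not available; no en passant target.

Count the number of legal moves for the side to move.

21

White to move; king on d1.
In check: no.
Legal moves: Ra8, Ra7, Rh6+, Rg6, Rf6, Re6, Rd6, Rc6, Rb6, Ra5+, Rxa4, Nc6, Nd5, Nd3, Nc2, Na2, Ke2, Kd2, Kc2, Ke1, Kc1.
Count: 21.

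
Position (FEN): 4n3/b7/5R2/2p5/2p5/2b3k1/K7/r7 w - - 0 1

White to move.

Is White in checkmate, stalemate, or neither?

checkmate

White to move; white king on a2.
In check: yes, from the black rook on a1.
King squares — a1: attacked by Bc3; b1: attacked by Ra1; b2: attacked by Bc3; a3: attacked by Ra1; b3: attacked by Pc4.
Legal moves for White: none.
In check with no legal moves → checkmate.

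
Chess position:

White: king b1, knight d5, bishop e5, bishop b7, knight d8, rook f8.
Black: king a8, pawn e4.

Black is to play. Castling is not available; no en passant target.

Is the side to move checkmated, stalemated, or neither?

neither

Black to move; black king on a8.
In check: yes, from the white bishop on b7.
Legal moves for Black: Ka7.
Black is in check but has 1 legal move → neither.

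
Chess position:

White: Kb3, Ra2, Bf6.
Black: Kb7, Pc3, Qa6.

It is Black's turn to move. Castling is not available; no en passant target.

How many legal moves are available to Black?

24

Black to move; king on b7.
In check: no.
Legal moves: Kc8, Kb8, Ka8, Kc7, Ka7, Kc6, Kb6, Qa8, Qa7, Qxf6, Qe6+, Qd6, Qc6, Qb6+, Qb5+, Qa5, Qc4+, Qa4+, Qd3, Qa3+, Qe2, Qxa2+, Qf1, c2.
Count: 24.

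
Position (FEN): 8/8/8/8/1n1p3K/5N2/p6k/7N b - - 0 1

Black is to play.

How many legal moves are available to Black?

2

Black to move; king on h2.
In check: yes, from the white knight on f3.
Legal moves: Kg2, Kxh1.
Count: 2.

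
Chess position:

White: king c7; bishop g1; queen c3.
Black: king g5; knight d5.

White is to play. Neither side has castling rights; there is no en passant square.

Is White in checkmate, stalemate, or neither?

White to move; white king on c7.
In check: yes, from the black knight on d5.
King squares — b6: attacked by Nd5; c6: available; d6: available; b7: available; d7: available; b8: available; c8: available; d8: available.
Legal moves for White: Kd8, Kc8, Kb8, Kd7, Kb7, Kd6, Kc6.
White is in check but has 7 legal moves → neither.

neither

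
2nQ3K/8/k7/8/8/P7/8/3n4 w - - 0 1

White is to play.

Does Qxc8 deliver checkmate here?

After Qxc8: black king on a6; in check: yes, from the white queen on c8.
Black has 4 legal replies: Ka7, Kb6, Kb5, Ka5.
In check but a legal move exists → not checkmate.

no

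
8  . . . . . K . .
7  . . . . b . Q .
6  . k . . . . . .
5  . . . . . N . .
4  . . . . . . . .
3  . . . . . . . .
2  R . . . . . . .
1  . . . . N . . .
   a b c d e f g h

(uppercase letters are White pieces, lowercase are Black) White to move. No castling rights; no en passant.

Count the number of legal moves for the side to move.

6

White to move; king on f8.
In check: yes, from the black bishop on e7.
Legal moves: Kg8, Ke8, Kf7, Kxe7, Qxe7, Nxe7.
Count: 6.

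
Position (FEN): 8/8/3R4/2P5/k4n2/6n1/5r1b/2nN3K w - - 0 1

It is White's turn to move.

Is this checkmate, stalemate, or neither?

checkmate

White to move; white king on h1.
In check: yes, from the black knight on g3.
King squares — g1: attacked by Bh2; g2: attacked by Rf2; h2: attacked by Rf2.
Legal moves for White: none.
In check with no legal moves → checkmate.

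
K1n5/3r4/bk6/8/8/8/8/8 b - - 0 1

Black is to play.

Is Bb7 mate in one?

no

After Bb7: white king on a8; in check: yes, from the black bishop on b7.
White has 1 legal reply: Kb8.
In check but a legal move exists → not checkmate.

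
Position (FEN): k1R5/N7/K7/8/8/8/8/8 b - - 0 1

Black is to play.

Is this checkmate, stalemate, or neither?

checkmate

Black to move; black king on a8.
In check: yes, from the white rook on c8.
King squares — a7: attacked by Ka6; b7: attacked by Ka6; b8: attacked by Rc8.
Legal moves for Black: none.
In check with no legal moves → checkmate.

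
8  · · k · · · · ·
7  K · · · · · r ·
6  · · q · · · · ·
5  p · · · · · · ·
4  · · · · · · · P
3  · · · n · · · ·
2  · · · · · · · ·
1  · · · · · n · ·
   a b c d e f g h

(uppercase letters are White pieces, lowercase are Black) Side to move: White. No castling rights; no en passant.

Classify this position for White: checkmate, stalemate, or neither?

White to move; white king on a7.
In check: yes, from the black rook on g7.
King squares — a6: attacked by Qc6; b6: attacked by Qc6; b7: attacked by Qc6; a8: attacked by Qc6; b8: attacked by Kc8.
Legal moves for White: none.
In check with no legal moves → checkmate.

checkmate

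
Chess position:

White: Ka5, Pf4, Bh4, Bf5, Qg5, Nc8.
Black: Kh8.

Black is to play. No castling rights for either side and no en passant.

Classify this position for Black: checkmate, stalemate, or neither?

stalemate

Black to move; black king on h8.
In check: no.
King squares — g7: attacked by Qg5; h7: attacked by Bf5; g8: attacked by Qg5.
Legal moves for Black: none.
Not in check and no legal moves → stalemate.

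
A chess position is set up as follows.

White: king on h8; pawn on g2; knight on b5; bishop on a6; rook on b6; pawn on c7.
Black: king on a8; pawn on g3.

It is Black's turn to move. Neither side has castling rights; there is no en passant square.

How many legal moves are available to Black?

0

Black to move; king on a8.
In check: no.
Legal moves: none.
Count: 0.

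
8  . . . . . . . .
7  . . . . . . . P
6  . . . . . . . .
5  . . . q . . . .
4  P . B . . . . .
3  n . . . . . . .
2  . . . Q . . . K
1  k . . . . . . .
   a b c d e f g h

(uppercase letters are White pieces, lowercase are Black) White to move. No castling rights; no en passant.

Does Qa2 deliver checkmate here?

After Qa2: black king on a1; in check: yes, from the white queen on a2.
King squares — b1: attacked by Qa2; a2: attacked by Bc4; b2: attacked by Qa2.
Black has no legal moves → checkmate.

yes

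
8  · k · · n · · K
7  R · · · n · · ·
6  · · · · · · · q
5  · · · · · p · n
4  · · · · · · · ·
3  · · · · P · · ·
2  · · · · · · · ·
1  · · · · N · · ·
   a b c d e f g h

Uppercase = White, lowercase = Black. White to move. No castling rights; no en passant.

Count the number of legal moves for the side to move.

White to move; king on h8.
In check: yes, from the black queen on h6.
Legal moves: none.
Count: 0.

0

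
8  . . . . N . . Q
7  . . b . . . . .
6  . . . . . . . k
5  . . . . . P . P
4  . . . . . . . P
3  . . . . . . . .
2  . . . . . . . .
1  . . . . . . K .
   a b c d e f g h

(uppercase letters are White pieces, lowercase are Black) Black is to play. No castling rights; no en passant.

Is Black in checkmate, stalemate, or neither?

Black to move; black king on h6.
In check: yes, from the white queen on h8.
King squares — g5: attacked by Ph4; h5: attacked by Qh8; g6: attacked by Pf5; g7: attacked by Ne8; h7: attacked by Qh8.
Legal moves for Black: none.
In check with no legal moves → checkmate.

checkmate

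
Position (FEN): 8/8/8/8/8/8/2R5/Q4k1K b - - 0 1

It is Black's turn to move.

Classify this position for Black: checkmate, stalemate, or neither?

Black to move; black king on f1.
In check: yes, from the white queen on a1.
King squares — e1: attacked by Qa1; g1: attacked by Qa1; e2: attacked by Rc2; f2: attacked by Rc2; g2: attacked by Kh1.
Legal moves for Black: none.
In check with no legal moves → checkmate.

checkmate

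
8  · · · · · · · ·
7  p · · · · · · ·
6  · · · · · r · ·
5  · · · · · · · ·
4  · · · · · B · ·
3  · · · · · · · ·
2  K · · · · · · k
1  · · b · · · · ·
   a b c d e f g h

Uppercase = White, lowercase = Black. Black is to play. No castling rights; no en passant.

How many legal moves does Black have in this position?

6

Black to move; king on h2.
In check: yes, from the white bishop on f4.
Legal moves: Kh3, Kg2, Kh1, Kg1, Rxf4, Bxf4.
Count: 6.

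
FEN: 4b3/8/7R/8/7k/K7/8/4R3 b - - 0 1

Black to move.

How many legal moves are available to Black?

Black to move; king on h4.
In check: yes, from the white rook on h6.
Legal moves: Kg5, Kg4, Kg3, Bh5.
Count: 4.

4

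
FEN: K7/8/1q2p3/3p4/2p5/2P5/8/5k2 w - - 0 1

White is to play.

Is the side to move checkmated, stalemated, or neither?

White to move; white king on a8.
In check: no.
King squares — a7: attacked by Qb6; b7: attacked by Qb6; b8: attacked by Qb6.
Legal moves for White: none.
Not in check and no legal moves → stalemate.

stalemate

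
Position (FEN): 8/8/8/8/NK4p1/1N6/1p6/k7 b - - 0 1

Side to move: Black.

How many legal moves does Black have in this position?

Black to move; king on a1.
In check: yes, from the white knight on b3.
Legal moves: Ka2, Kb1.
Count: 2.

2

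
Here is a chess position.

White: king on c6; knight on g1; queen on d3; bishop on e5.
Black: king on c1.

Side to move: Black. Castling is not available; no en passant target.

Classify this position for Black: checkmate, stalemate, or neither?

Black to move; black king on c1.
In check: no.
King squares — b1: attacked by Qd3; d1: attacked by Qd3; b2: attacked by Be5; c2: attacked by Qd3; d2: attacked by Qd3.
Legal moves for Black: none.
Not in check and no legal moves → stalemate.

stalemate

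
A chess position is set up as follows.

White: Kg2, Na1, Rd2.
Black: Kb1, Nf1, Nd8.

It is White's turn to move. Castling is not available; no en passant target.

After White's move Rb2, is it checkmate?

After Rb2: black king on b1; in check: yes, from the white rook on b2.
Black has 3 legal replies: Kxb2, Kc1, Kxa1.
In check but a legal move exists → not checkmate.

no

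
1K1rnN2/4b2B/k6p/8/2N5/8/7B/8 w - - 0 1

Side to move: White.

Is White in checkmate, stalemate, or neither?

White to move; white king on b8.
In check: yes, from the black rook on d8.
King squares — a7: attacked by Ka6; b7: attacked by Ka6; c7: attacked by Ne8; a8: attacked by Rd8; c8: attacked by Rd8.
Legal moves for White: none.
In check with no legal moves → checkmate.

checkmate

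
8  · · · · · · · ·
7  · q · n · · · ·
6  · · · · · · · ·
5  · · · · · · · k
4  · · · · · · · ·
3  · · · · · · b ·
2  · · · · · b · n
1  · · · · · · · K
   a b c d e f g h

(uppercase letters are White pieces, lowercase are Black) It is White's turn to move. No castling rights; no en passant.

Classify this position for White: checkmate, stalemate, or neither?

checkmate

White to move; white king on h1.
In check: yes, from the black queen on b7.
King squares — g1: attacked by Bf2; g2: attacked by Qb7; h2: attacked by Bg3.
Legal moves for White: none.
In check with no legal moves → checkmate.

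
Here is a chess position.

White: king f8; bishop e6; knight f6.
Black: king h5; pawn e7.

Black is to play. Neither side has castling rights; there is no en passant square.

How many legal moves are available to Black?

5

Black to move; king on h5.
In check: yes, from the white knight on f6.
Legal moves: Kh6, Kg6, Kg5, Kh4, exf6.
Count: 5.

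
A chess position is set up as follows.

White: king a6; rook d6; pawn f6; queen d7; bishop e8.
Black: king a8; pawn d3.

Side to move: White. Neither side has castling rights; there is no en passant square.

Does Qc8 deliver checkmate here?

After Qc8: black king on a8; in check: yes, from the white queen on c8.
King squares — a7: attacked by Ka6; b7: attacked by Ka6; b8: attacked by Qc8.
Black has no legal moves → checkmate.

yes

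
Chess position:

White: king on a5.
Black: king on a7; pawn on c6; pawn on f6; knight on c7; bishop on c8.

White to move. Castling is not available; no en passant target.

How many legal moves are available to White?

White to move; king on a5.
In check: no.
Legal moves: Kb4, Ka4.
Count: 2.

2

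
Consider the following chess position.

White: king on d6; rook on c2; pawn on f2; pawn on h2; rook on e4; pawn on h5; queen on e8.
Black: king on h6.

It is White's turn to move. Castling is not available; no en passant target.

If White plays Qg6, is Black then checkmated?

After Qg6: black king on h6; in check: yes, from the white queen on g6.
King squares — g5: attacked by Qg6; h5: attacked by Qg6; g6: attacked by Ph5; g7: attacked by Qg6; h7: attacked by Qg6.
Black has no legal moves → checkmate.

yes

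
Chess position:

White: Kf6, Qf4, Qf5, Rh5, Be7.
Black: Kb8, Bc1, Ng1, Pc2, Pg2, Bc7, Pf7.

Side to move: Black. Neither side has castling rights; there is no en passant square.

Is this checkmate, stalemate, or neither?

Black to move; black king on b8.
In check: no.
Legal moves for Black: Ka8, Kb7, Ka7, Bd6, Be5+, B7xf4, Nh3, Nf3, Ne2, B1xf4, Be3, Ba3, Bd2, Bb2+.
Black has 14 legal moves and is not in check → neither.

neither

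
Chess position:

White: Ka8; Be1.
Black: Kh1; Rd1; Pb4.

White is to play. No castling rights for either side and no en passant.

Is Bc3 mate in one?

After Bc3: black king on h1; in check: no.
Black is not in check, so this cannot be checkmate.

no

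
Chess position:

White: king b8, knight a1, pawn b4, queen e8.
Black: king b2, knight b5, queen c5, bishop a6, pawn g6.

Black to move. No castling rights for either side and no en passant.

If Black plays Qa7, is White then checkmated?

yes

After Qa7: white king on b8; in check: yes, from the black queen on a7.
King squares — a7: attacked by Nb5; b7: attacked by Ba6; c7: attacked by Nb5; a8: attacked by Qa7; c8: attacked by Ba6.
White has no legal moves → checkmate.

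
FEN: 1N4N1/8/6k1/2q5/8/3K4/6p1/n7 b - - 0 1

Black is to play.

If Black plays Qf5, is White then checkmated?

After Qf5: white king on d3; in check: yes, from the black queen on f5.
White has 6 legal replies: Kd4, Kc4, Ke3, Kc3, Ke2, Kd2.
In check but a legal move exists → not checkmate.

no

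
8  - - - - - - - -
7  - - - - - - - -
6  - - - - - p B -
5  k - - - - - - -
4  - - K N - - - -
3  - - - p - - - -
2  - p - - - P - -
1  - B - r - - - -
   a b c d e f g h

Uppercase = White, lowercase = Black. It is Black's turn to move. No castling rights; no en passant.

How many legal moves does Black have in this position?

Black to move; king on a5.
In check: no.
Legal moves: Kb6, Ka6, Ka4, Rd2, Rh1, Rg1, Rf1, Re1, Rc1+, Rxb1, f5, d2.
Count: 12.

12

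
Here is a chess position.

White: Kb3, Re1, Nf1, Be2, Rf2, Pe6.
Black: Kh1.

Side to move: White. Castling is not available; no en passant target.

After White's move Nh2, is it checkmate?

After Nh2: black king on h1; in check: yes, from the white rook on e1.
King squares — g1: attacked by Re1; g2: attacked by Rf2; h2: attacked by Rf2.
Black has no legal moves → checkmate.

yes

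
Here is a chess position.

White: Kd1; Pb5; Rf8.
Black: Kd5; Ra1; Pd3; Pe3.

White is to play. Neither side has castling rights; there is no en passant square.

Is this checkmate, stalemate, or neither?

White to move; white king on d1.
In check: yes, from the black rook on a1.
King squares — c1: attacked by Ra1; e1: attacked by Ra1; c2: attacked by Pd3; d2: attacked by Pe3; e2: attacked by Pd3.
Legal moves for White: none.
In check with no legal moves → checkmate.

checkmate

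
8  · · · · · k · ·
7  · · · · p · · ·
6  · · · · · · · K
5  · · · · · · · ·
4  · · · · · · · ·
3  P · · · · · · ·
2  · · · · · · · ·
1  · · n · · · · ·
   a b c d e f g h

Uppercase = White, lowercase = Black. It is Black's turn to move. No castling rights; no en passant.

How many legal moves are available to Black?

9

Black to move; king on f8.
In check: no.
Legal moves: Kg8, Ke8, Kf7, Nd3, Nb3, Ne2, Na2, e6, e5.
Count: 9.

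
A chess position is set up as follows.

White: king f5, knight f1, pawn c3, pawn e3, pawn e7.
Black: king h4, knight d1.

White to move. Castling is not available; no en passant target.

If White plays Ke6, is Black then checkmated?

no

After Ke6: black king on h4; in check: no.
Black is not in check, so this cannot be checkmate.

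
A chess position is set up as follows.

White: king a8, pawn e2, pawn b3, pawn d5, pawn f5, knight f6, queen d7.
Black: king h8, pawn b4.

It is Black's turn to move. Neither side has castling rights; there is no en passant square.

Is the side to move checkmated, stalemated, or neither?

Black to move; black king on h8.
In check: no.
King squares — g7: attacked by Qd7; h7: attacked by Nf6; g8: attacked by Nf6.
Legal moves for Black: none.
Not in check and no legal moves → stalemate.

stalemate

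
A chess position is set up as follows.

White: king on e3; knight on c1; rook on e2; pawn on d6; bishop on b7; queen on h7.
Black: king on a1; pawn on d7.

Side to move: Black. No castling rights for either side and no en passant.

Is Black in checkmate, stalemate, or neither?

stalemate

Black to move; black king on a1.
In check: no.
King squares — b1: attacked by Qh7; a2: attacked by Nc1; b2: attacked by Re2.
Legal moves for Black: none.
Not in check and no legal moves → stalemate.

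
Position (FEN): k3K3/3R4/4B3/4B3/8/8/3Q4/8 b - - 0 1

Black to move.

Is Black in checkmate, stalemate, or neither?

Black to move; black king on a8.
In check: no.
King squares — a7: attacked by Rd7; b7: attacked by Rd7; b8: attacked by Be5.
Legal moves for Black: none.
Not in check and no legal moves → stalemate.

stalemate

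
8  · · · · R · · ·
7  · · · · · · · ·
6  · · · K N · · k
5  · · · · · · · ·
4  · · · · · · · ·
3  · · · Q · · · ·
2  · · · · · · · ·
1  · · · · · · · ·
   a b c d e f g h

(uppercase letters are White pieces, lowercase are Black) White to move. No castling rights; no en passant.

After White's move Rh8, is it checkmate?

After Rh8: black king on h6; in check: yes, from the white rook on h8.
King squares — g5: attacked by Ne6; h5: attacked by Rh8; g6: attacked by Qd3; g7: attacked by Ne6; h7: attacked by Qd3.
Black has no legal moves → checkmate.

yes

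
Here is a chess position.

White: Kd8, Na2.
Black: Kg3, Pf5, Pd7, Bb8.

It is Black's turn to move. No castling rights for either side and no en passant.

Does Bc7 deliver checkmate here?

After Bc7: white king on d8; in check: yes, from the black bishop on c7.
White has 5 legal replies: Ke8, Kc8, Ke7, Kxd7, Kxc7.
In check but a legal move exists → not checkmate.

no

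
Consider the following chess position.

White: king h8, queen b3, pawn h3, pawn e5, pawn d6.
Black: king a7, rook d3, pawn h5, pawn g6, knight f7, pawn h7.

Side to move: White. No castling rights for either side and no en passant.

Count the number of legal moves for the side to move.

White to move; king on h8.
In check: yes, from the black knight on f7.
Legal moves: Kg8, Kxh7, Kg7, Qxf7+.
Count: 4.

4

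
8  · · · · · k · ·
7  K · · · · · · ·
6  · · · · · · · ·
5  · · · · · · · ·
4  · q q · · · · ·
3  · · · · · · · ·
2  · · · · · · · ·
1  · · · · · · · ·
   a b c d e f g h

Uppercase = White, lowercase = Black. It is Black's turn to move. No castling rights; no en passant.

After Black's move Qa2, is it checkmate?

yes

After Qa2: white king on a7; in check: yes, from the black queen on a2.
King squares — a6: attacked by Qa2; b6: attacked by Qb4; b7: attacked by Qb4; a8: attacked by Qa2; b8: attacked by Qb4.
White has no legal moves → checkmate.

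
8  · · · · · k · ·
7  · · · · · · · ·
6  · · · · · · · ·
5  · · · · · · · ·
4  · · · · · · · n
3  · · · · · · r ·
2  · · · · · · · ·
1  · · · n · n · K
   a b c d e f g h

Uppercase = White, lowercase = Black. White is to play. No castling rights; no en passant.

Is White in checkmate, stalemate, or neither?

stalemate

White to move; white king on h1.
In check: no.
King squares — g1: attacked by Rg3; g2: attacked by Rg3; h2: attacked by Nf1.
Legal moves for White: none.
Not in check and no legal moves → stalemate.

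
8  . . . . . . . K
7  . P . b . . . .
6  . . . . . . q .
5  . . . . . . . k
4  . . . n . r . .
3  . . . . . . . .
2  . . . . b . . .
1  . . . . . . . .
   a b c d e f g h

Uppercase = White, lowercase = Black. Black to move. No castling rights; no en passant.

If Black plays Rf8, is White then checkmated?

After Rf8: white king on h8; in check: yes, from the black rook on f8.
King squares — g7: attacked by Qg6; h7: attacked by Qg6; g8: attacked by Qg6.
White has no legal moves → checkmate.

yes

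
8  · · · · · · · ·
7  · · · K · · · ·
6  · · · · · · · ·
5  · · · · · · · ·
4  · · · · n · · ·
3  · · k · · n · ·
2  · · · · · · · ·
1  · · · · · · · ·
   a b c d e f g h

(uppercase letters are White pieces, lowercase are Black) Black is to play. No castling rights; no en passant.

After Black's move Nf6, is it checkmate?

After Nf6: white king on d7; in check: yes, from the black knight on f6.
White has 7 legal replies: Kd8, Kc8, Ke7, Kc7, Ke6, Kd6, Kc6.
In check but a legal move exists → not checkmate.

no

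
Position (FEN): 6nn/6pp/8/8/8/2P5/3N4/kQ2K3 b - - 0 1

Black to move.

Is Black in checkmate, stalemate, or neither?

checkmate

Black to move; black king on a1.
In check: yes, from the white queen on b1.
King squares — b1: attacked by Nd2; a2: attacked by Qb1; b2: attacked by Qb1.
Legal moves for Black: none.
In check with no legal moves → checkmate.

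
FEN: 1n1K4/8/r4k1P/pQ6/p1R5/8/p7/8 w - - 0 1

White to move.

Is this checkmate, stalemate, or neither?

neither

White to move; white king on d8.
In check: no.
Legal moves for White include: Ke8, Kc8, Kc7, Qe8, Qxb8, Qd7, Qb7, Qc6+, Qb6+, Qxa6+, Qh5, Qg5+, Qf5+, Qe5+, Qd5, Qc5, Qxa5, Qb4, ... (list truncated; more exist).
White has legal moves and is not in check → neither.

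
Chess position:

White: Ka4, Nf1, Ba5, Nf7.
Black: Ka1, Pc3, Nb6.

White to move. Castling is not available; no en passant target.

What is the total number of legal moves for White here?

5

White to move; king on a4.
In check: yes, from the black knight on b6.
Legal moves: Kb5, Kb4, Kb3, Ka3, Bxb6.
Count: 5.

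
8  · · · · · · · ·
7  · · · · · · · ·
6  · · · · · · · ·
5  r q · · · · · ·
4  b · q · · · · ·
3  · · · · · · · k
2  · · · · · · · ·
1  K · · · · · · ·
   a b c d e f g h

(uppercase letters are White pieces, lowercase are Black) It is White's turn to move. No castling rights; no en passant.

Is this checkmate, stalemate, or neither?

stalemate

White to move; white king on a1.
In check: no.
King squares — b1: attacked by Qb5; a2: attacked by Qc4; b2: attacked by Qb5.
Legal moves for White: none.
Not in check and no legal moves → stalemate.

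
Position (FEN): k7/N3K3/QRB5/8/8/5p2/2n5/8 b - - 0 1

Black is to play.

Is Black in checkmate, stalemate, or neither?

Black to move; black king on a8.
In check: yes, from the white bishop on c6.
King squares — a7: attacked by Qa6; b7: attacked by Qa6; b8: attacked by Rb6.
Legal moves for Black: none.
In check with no legal moves → checkmate.

checkmate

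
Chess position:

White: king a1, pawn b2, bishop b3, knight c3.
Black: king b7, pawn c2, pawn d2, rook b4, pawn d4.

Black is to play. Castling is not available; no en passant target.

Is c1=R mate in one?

no

After c1=R: white king on a1; in check: yes, from the black rook on c1.
White has 2 legal replies: Ka2, Nb1.
In check but a legal move exists → not checkmate.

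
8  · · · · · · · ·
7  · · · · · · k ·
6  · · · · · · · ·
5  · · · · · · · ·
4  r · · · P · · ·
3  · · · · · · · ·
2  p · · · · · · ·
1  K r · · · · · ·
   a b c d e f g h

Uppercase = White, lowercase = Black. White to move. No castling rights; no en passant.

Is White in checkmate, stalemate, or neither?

checkmate

White to move; white king on a1.
In check: yes, from the black rook on b1.
King squares — b1: attacked by Pa2; a2: attacked by Ra4; b2: attacked by Rb1.
Legal moves for White: none.
In check with no legal moves → checkmate.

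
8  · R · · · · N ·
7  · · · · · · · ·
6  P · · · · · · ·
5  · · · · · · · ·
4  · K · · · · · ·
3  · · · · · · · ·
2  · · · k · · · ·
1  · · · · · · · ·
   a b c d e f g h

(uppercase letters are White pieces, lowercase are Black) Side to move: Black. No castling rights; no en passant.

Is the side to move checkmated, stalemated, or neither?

neither

Black to move; black king on d2.
In check: no.
Legal moves for Black: Ke3, Kd3, Ke2, Kc2, Ke1, Kd1, Kc1.
Black has 7 legal moves and is not in check → neither.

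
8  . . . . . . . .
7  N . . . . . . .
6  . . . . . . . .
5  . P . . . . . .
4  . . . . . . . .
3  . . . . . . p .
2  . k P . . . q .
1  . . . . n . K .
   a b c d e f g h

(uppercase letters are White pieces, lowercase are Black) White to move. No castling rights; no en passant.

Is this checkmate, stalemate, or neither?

checkmate

White to move; white king on g1.
In check: yes, from the black queen on g2.
King squares — f1: attacked by Qg2; h1: attacked by Qg2; f2: attacked by Qg2; g2: attacked by Ne1; h2: attacked by Qg2.
Legal moves for White: none.
In check with no legal moves → checkmate.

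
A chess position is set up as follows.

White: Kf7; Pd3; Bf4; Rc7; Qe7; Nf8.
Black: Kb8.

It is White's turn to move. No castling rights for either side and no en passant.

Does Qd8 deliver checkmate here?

yes

After Qd8: black king on b8; in check: yes, from the white queen on d8.
King squares — a7: attacked by Rc7; b7: attacked by Rc7; c7: attacked by Bf4; a8: attacked by Qd8; c8: attacked by Rc7.
Black has no legal moves → checkmate.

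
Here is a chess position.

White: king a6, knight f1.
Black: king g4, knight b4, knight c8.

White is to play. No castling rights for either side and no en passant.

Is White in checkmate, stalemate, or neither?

neither

White to move; white king on a6.
In check: yes, from the black knight on b4.
King squares — a5: available; b5: available; b6: attacked by Nc8; a7: attacked by Nc8; b7: available.
Legal moves for White: Kb7, Kb5, Ka5.
White is in check but has 3 legal moves → neither.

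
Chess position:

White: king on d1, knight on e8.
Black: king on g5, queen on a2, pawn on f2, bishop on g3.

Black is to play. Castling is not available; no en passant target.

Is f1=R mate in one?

yes

After f1=R: white king on d1; in check: yes, from the black rook on f1.
King squares — c1: attacked by Rf1; e1: attacked by Rf1; c2: attacked by Qa2; d2: attacked by Qa2; e2: attacked by Qa2.
White has no legal moves → checkmate.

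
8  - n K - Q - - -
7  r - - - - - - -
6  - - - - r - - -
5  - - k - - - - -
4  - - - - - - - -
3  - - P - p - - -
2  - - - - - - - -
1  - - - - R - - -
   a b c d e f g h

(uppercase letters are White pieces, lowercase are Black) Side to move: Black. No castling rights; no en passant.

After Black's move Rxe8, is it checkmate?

After Rxe8: white king on c8; in check: yes, from the black rook on e8.
King squares — b7: attacked by Ra7; c7: attacked by Ra7; d7: attacked by Ra7; b8: attacked by Re8; d8: attacked by Re8.
White has no legal moves → checkmate.

yes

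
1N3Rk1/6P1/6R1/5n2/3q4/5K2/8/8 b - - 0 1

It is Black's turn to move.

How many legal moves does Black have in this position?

1

Black to move; king on g8.
In check: yes, from the white rook on f8.
Legal moves: Kh7.
Count: 1.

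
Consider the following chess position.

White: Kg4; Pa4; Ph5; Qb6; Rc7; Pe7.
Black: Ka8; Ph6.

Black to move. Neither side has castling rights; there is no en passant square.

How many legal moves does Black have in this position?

0

Black to move; king on a8.
In check: no.
Legal moves: none.
Count: 0.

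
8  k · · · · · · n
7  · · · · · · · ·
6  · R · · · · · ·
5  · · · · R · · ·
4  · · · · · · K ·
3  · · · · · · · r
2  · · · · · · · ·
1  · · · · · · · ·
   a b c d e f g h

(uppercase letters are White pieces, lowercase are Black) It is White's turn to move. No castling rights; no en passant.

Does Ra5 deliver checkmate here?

After Ra5: black king on a8; in check: yes, from the white rook on a5.
King squares — a7: attacked by Ra5; b7: attacked by Rb6; b8: attacked by Rb6.
Black has no legal moves → checkmate.

yes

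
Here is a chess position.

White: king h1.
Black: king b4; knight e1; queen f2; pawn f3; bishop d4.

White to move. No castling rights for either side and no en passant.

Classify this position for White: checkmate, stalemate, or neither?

White to move; white king on h1.
In check: no.
King squares — g1: attacked by Qf2; g2: attacked by Ne1; h2: attacked by Qf2.
Legal moves for White: none.
Not in check and no legal moves → stalemate.

stalemate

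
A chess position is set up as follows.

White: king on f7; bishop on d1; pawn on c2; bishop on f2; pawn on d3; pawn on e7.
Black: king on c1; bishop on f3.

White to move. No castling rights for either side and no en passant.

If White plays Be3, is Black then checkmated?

no

After Be3: black king on c1; in check: yes, from the white bishop on e3.
Black has 3 legal replies: Kb2, Kxd1, Kb1.
In check but a legal move exists → not checkmate.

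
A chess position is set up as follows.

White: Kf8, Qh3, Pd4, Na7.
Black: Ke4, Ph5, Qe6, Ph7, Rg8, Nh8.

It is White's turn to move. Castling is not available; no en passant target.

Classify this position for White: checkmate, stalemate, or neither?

checkmate

White to move; white king on f8.
In check: yes, from the black rook on g8.
King squares — e7: attacked by Qe6; f7: attacked by Qe6; g7: attacked by Rg8; e8: attacked by Qe6; g8: attacked by Qe6.
Legal moves for White: none.
In check with no legal moves → checkmate.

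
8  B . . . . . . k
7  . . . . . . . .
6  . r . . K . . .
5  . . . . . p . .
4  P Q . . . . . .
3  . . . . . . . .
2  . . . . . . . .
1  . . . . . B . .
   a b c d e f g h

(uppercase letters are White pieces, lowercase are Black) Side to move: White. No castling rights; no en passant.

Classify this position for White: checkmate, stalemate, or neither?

neither

White to move; white king on e6.
In check: yes, from the black rook on b6.
King squares — d5: available; e5: available; f5: available; d6: attacked by Rb6; f6: attacked by Rb6; d7: available; e7: available; f7: available.
Legal moves for White: Kf7, Ke7, Kd7, Kxf5, Ke5, Kd5, Bc6, Qd6, Qxb6.
White is in check but has 9 legal moves → neither.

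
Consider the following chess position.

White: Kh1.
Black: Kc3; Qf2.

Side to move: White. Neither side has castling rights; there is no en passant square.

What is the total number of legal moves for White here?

0

White to move; king on h1.
In check: no.
Legal moves: none.
Count: 0.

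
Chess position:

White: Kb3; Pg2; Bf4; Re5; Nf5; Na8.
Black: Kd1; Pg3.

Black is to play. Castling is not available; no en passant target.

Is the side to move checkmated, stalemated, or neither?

Black to move; black king on d1.
In check: no.
King squares — c1: attacked by Bf4; e1: attacked by Re5; c2: attacked by Kb3; d2: attacked by Bf4; e2: attacked by Re5.
Legal moves for Black: none.
Not in check and no legal moves → stalemate.

stalemate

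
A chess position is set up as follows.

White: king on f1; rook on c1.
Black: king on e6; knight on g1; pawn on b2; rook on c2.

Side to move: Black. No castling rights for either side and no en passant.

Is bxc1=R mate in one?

yes

After bxc1=R: white king on f1; in check: yes, from the black rook on c1.
King squares — e1: attacked by Rc1; g1: attacked by Rc1; e2: attacked by Ng1; f2: attacked by Rc2; g2: attacked by Rc2.
White has no legal moves → checkmate.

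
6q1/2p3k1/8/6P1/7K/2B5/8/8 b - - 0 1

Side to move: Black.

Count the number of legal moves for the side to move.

Black to move; king on g7.
In check: yes, from the white bishop on c3.
Legal moves: Kf8, Kh7, Kf7, Kg6.
Count: 4.

4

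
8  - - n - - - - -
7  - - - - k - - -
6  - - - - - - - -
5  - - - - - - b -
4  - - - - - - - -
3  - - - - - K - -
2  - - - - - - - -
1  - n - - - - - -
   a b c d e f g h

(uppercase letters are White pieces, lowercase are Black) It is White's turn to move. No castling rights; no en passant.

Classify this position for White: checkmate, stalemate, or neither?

neither

White to move; white king on f3.
In check: no.
Legal moves for White: Kg4, Ke4, Kg3, Kg2, Kf2, Ke2.
White has 6 legal moves and is not in check → neither.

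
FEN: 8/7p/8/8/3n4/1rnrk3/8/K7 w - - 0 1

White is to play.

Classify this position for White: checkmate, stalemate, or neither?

stalemate

White to move; white king on a1.
In check: no.
King squares — b1: attacked by Rb3; a2: attacked by Nc3; b2: attacked by Rb3.
Legal moves for White: none.
Not in check and no legal moves → stalemate.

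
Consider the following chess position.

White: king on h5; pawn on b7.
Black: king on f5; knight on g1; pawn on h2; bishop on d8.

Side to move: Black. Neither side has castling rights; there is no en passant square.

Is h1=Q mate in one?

yes

After h1=Q: white king on h5; in check: yes, from the black queen on h1.
King squares — g4: attacked by Kf5; h4: attacked by Qh1; g5: attacked by Kf5; g6: attacked by Kf5; h6: attacked by Qh1.
White has no legal moves → checkmate.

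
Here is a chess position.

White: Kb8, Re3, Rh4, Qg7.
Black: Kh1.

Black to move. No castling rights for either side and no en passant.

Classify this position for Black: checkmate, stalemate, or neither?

Black to move; black king on h1.
In check: yes, from the white rook on h4.
King squares — g1: attacked by Qg7; g2: attacked by Qg7; h2: attacked by Rh4.
Legal moves for Black: none.
In check with no legal moves → checkmate.

checkmate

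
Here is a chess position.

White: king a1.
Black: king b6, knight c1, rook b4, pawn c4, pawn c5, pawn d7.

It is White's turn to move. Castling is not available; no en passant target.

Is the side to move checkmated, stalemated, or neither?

stalemate

White to move; white king on a1.
In check: no.
King squares — b1: attacked by Rb4; a2: attacked by Nc1; b2: attacked by Rb4.
Legal moves for White: none.
Not in check and no legal moves → stalemate.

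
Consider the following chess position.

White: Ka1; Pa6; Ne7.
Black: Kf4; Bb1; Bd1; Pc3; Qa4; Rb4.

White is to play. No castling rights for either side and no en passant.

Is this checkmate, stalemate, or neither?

White to move; white king on a1.
In check: yes, from the black queen on a4.
King squares — b1: attacked by Rb4; a2: attacked by Bb1; b2: attacked by Pc3.
Legal moves for White: none.
In check with no legal moves → checkmate.

checkmate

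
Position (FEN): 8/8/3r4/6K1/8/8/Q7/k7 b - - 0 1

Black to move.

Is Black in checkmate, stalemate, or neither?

Black to move; black king on a1.
In check: yes, from the white queen on a2.
Legal moves for Black: Kxa2.
Black is in check but has 1 legal move → neither.

neither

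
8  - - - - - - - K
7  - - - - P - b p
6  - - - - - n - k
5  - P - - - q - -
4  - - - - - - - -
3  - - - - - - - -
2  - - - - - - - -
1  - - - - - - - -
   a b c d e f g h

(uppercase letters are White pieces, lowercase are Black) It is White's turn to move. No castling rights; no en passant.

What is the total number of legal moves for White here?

0

White to move; king on h8.
In check: yes, from the black bishop on g7.
Legal moves: none.
Count: 0.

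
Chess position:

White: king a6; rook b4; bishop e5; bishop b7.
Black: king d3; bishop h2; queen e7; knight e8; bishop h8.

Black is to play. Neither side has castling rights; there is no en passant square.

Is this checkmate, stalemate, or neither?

Black to move; black king on d3.
In check: no.
Legal moves for Black include: Bg7, Bf6, B8xe5, Ng7, Nc7+, Nf6, Nd6, Qf8, Qd8, Qh7, Qg7, Qf7, Qd7, Qc7, Qxb7+, Qf6+, Qe6+, Qd6+, ... (list truncated; more exist).
Black has legal moves and is not in check → neither.

neither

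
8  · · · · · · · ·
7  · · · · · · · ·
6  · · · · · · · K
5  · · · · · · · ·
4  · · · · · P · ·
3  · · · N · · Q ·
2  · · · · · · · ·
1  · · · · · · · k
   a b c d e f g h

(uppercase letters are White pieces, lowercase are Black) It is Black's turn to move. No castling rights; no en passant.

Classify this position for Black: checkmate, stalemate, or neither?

Black to move; black king on h1.
In check: no.
King squares — g1: attacked by Qg3; g2: attacked by Qg3; h2: attacked by Qg3.
Legal moves for Black: none.
Not in check and no legal moves → stalemate.

stalemate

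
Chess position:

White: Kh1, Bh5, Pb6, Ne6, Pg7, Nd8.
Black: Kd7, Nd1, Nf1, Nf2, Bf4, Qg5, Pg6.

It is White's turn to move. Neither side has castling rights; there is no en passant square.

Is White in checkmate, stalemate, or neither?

checkmate

White to move; white king on h1.
In check: yes, from the black knight on f2.
King squares — g1: attacked by Qg5; g2: attacked by Qg5; h2: attacked by Nf1.
Legal moves for White: none.
In check with no legal moves → checkmate.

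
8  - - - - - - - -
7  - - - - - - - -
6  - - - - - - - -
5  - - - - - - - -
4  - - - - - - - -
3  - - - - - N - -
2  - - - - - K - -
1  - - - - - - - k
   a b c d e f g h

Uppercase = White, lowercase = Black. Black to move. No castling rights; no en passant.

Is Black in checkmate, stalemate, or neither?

stalemate

Black to move; black king on h1.
In check: no.
King squares — g1: attacked by Kf2; g2: attacked by Kf2; h2: attacked by Nf3.
Legal moves for Black: none.
Not in check and no legal moves → stalemate.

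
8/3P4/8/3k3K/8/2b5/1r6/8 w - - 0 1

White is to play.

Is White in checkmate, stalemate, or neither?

neither

White to move; white king on h5.
In check: no.
Legal moves for White: Kh6, Kg6, Kg5, Kh4, Kg4, d8=Q+, d8=R+, d8=B, d8=N.
White has 9 legal moves and is not in check → neither.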